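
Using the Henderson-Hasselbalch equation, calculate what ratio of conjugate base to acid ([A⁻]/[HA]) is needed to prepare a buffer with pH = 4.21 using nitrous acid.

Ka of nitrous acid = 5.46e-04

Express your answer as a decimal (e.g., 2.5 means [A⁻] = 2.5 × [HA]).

pKa = -log(5.46e-04) = 3.2628. pH = pKa + log([A⁻]/[HA]), so log([A⁻]/[HA]) = pH − pKa = 4.21 − 3.2628 = 0.9472. [A⁻]/[HA] = 10^(0.9472) = 8.86

[A⁻]/[HA] = 8.86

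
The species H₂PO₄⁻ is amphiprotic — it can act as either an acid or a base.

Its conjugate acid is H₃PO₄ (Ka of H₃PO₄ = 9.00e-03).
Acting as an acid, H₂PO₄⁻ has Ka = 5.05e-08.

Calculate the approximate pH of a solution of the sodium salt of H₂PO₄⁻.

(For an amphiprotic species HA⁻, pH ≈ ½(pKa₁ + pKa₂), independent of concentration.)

pKa₁ = -log(9.00e-03) = 2.05; pKa₂ = -log(5.05e-08) = 7.30. For an amphiprotic species, pH ≈ ½(pKa₁ + pKa₂) = ½(2.05 + 7.30) = 4.67.

pH = 4.67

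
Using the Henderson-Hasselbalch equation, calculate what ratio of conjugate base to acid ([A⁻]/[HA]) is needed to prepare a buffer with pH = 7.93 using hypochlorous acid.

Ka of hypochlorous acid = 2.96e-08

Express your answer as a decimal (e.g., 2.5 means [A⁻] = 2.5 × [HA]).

pKa = -log(2.96e-08) = 7.5287. pH = pKa + log([A⁻]/[HA]), so log([A⁻]/[HA]) = pH − pKa = 7.93 − 7.5287 = 0.4013. [A⁻]/[HA] = 10^(0.4013) = 2.52

[A⁻]/[HA] = 2.52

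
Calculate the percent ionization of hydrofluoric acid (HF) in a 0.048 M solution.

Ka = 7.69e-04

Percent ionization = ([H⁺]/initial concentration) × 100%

Using Ka equilibrium: x² + Ka×x - Ka×C = 0. Solving: [H⁺] = 5.7032e-03. Percent = (5.7032e-03/0.048) × 100

Percent ionization = 11.9%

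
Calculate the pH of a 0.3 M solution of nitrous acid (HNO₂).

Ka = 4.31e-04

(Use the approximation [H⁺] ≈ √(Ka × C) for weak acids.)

[H⁺] = √(Ka × C) = √(4.31e-04 × 0.3) = 1.1371e-02. pH = -log(1.1371e-02)

pH = 1.94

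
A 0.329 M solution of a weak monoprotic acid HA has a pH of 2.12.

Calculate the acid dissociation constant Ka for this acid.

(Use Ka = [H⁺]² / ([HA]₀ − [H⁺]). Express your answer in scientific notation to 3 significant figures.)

[H⁺] = 10^(−pH) = 10^(−2.12) = 7.586e-03 M. For HA ⇌ H⁺ + A⁻, Ka = [H⁺][A⁻]/[HA] = [H⁺]² / ([HA]₀ − [H⁺]) = (7.586e-03)² / (0.329 − 7.586e-03) = 1.79e-04.

K_a = 1.79e-04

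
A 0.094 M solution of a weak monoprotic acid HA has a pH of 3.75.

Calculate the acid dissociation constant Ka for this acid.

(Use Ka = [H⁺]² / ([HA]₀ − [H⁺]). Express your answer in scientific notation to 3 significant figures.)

[H⁺] = 10^(−pH) = 10^(−3.75) = 1.778e-04 M. For HA ⇌ H⁺ + A⁻, Ka = [H⁺][A⁻]/[HA] = [H⁺]² / ([HA]₀ − [H⁺]) = (1.778e-04)² / (0.094 − 1.778e-04) = 3.37e-07.

K_a = 3.37e-07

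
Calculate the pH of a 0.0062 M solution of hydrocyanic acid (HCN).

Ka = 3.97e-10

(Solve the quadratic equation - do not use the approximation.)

x² + Ka×x - Ka×C = 0. Using quadratic formula: [H⁺] = 1.5687e-06

pH = 5.80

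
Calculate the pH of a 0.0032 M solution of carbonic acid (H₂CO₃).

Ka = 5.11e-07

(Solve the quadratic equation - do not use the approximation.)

x² + Ka×x - Ka×C = 0. Using quadratic formula: [H⁺] = 4.0183e-05

pH = 4.40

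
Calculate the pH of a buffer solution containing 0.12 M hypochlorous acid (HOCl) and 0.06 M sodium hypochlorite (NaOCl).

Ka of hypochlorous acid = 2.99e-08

pKa = -log(2.99e-08) = 7.52. pH = pKa + log([A⁻]/[HA]) = 7.52 + log(0.06/0.12)

pH = 7.22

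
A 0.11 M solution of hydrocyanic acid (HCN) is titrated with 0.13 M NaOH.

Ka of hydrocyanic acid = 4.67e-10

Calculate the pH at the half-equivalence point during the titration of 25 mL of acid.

At half-equivalence [HA] = [A⁻], so Henderson-Hasselbalch gives pH = pKa = -log(4.67e-10) = 9.33.

pH = pKa = 9.33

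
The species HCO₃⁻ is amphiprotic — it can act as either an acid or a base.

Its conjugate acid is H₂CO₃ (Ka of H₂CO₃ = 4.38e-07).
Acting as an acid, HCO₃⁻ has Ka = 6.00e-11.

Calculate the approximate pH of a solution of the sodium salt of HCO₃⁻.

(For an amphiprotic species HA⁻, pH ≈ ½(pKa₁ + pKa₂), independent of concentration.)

pKa₁ = -log(4.38e-07) = 6.36; pKa₂ = -log(6.00e-11) = 10.22. For an amphiprotic species, pH ≈ ½(pKa₁ + pKa₂) = ½(6.36 + 10.22) = 8.29.

pH = 8.29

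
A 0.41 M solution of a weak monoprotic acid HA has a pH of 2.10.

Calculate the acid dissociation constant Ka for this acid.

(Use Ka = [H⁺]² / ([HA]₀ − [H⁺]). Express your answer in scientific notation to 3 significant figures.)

[H⁺] = 10^(−pH) = 10^(−2.10) = 7.943e-03 M. For HA ⇌ H⁺ + A⁻, Ka = [H⁺][A⁻]/[HA] = [H⁺]² / ([HA]₀ − [H⁺]) = (7.943e-03)² / (0.41 − 7.943e-03) = 1.57e-04.

K_a = 1.57e-04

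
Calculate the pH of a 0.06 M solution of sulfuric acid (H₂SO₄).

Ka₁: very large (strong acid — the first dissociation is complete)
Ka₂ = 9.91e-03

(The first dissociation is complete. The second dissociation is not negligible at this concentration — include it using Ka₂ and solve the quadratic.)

First dissociation is complete: [H⁺]₀ = [HSO₄⁻]₀ = C = 0.06 M. Second dissociation HSO₄⁻ ⇌ H⁺ + SO₄²⁻: let x = [SO₄²⁻]. Ka₂ = (C + x)·x / (C − x) = 9.91e-03 → x² + (C + Ka₂)·x − Ka₂·C = 0 → x² + 0.06991·x − 5.946e-04 = 0. x = (−0.06991 + √(0.06991² + 4 × 5.946e-04)) / 2 = 7.6649e-03 M. [H⁺] = C + x = 0.06 + 7.6649e-03 = 6.7665e-02 M. pH = -log(6.7665e-02) = 1.17.

pH = 1.17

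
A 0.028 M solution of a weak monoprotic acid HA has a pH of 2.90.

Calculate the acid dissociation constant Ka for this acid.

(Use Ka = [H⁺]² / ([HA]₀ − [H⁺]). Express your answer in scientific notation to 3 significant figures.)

[H⁺] = 10^(−pH) = 10^(−2.90) = 1.259e-03 M. For HA ⇌ H⁺ + A⁻, Ka = [H⁺][A⁻]/[HA] = [H⁺]² / ([HA]₀ − [H⁺]) = (1.259e-03)² / (0.028 − 1.259e-03) = 5.93e-05.

K_a = 5.93e-05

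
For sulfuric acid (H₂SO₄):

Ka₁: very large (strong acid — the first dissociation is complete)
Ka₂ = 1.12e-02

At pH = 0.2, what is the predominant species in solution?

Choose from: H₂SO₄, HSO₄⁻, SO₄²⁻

The first dissociation is complete, so H₂SO₄ itself is never the predominant species in water; pKa₂ = -log(1.12e-02) = 1.95. For a polyprotic acid the predominant species crosses at each pKa: below pKa_n the protonated form dominates, above it the deprotonated form does. At pH = 0.2, the predominant species is HSO₄⁻.

HSO₄⁻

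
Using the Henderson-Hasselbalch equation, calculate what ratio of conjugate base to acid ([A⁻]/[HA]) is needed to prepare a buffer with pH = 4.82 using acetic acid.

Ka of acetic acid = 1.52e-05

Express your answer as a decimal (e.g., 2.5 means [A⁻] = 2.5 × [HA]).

pKa = -log(1.52e-05) = 4.8182. pH = pKa + log([A⁻]/[HA]), so log([A⁻]/[HA]) = pH − pKa = 4.82 − 4.8182 = 0.0018. [A⁻]/[HA] = 10^(0.0018) = 1.00

[A⁻]/[HA] = 1.00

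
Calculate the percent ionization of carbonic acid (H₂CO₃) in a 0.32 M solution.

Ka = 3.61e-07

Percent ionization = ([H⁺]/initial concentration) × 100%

Using Ka equilibrium: x² + Ka×x - Ka×C = 0. Solving: [H⁺] = 3.3970e-04. Percent = (3.3970e-04/0.32) × 100

Percent ionization = 0.106%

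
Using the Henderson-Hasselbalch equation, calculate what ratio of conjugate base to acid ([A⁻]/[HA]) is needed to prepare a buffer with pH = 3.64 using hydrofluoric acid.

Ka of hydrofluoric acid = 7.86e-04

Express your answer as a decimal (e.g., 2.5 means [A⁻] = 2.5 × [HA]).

pKa = -log(7.86e-04) = 3.1046. pH = pKa + log([A⁻]/[HA]), so log([A⁻]/[HA]) = pH − pKa = 3.64 − 3.1046 = 0.5354. [A⁻]/[HA] = 10^(0.5354) = 3.43

[A⁻]/[HA] = 3.43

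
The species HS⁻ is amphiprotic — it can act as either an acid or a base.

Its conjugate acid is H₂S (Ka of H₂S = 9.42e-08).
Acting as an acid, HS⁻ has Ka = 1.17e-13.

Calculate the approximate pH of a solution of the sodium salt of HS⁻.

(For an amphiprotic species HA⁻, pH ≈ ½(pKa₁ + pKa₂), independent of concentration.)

pKa₁ = -log(9.42e-08) = 7.03; pKa₂ = -log(1.17e-13) = 12.93. For an amphiprotic species, pH ≈ ½(pKa₁ + pKa₂) = ½(7.03 + 12.93) = 9.98.

pH = 9.98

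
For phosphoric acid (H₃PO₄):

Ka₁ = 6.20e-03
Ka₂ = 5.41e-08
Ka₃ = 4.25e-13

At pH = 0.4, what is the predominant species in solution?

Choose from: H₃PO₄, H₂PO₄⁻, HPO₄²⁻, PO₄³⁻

pKa₁ = 2.21, pKa₂ = 7.27, pKa₃ = 12.37. For a polyprotic acid the predominant species crosses at each pKa: below pKa_n the protonated form dominates, above it the deprotonated form does. At pH = 0.4, the predominant species is H₃PO₄.

H₃PO₄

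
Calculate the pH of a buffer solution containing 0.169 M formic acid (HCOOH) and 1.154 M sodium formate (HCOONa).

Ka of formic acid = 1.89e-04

pKa = -log(1.89e-04) = 3.72. pH = pKa + log([A⁻]/[HA]) = 3.72 + log(1.154/0.169)

pH = 4.56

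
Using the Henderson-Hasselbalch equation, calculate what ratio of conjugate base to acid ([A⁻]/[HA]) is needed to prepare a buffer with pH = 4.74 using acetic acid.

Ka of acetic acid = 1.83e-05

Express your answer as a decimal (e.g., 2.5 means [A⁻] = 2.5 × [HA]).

pKa = -log(1.83e-05) = 4.7375. pH = pKa + log([A⁻]/[HA]), so log([A⁻]/[HA]) = pH − pKa = 4.74 − 4.7375 = 0.0025. [A⁻]/[HA] = 10^(0.0025) = 1.01

[A⁻]/[HA] = 1.01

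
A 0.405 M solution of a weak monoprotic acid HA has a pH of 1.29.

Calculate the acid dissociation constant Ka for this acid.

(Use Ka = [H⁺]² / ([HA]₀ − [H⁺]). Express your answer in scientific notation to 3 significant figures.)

[H⁺] = 10^(−pH) = 10^(−1.29) = 5.129e-02 M. For HA ⇌ H⁺ + A⁻, Ka = [H⁺][A⁻]/[HA] = [H⁺]² / ([HA]₀ − [H⁺]) = (5.129e-02)² / (0.405 − 5.129e-02) = 7.44e-03.

K_a = 7.44e-03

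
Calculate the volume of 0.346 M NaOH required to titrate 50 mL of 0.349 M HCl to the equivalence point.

At equivalence: moles acid = moles base. moles HCl = 0.349 × 50/1000 = 0.01745 mol. V_base = moles / 0.346 × 1000 = 50.4 mL.

V_{base} = 50.4 mL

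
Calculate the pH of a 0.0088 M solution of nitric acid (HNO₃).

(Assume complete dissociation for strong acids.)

[H⁺] = 0.0088 M for strong acid. pH = -log[H⁺] = -log(0.0088)

pH = 2.06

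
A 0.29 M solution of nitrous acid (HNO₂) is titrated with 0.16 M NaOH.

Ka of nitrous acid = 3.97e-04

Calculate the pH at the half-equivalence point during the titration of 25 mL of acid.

At half-equivalence [HA] = [A⁻], so Henderson-Hasselbalch gives pH = pKa = -log(3.97e-04) = 3.40.

pH = pKa = 3.40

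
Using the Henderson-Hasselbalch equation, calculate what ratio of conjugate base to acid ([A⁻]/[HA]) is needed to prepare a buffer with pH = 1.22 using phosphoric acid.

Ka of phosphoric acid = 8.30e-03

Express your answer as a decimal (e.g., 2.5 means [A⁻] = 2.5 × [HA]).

pKa = -log(8.30e-03) = 2.0809. pH = pKa + log([A⁻]/[HA]), so log([A⁻]/[HA]) = pH − pKa = 1.22 − 2.0809 = -0.8609. [A⁻]/[HA] = 10^(-0.8609) = 0.138

[A⁻]/[HA] = 0.138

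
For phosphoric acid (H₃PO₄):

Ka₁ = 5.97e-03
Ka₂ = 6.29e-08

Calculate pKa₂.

pKa₂ = -log(Ka₂) = -log(6.29e-08) = 7.20.

pK_{a2} = 7.20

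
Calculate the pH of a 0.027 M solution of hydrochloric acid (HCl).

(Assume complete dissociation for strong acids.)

[H⁺] = 0.027 M for strong acid. pH = -log[H⁺] = -log(0.027)

pH = 1.57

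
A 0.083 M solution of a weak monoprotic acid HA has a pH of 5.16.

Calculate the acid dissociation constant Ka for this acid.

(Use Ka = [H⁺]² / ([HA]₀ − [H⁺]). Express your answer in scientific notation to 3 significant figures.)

[H⁺] = 10^(−pH) = 10^(−5.16) = 6.918e-06 M. For HA ⇌ H⁺ + A⁻, Ka = [H⁺][A⁻]/[HA] = [H⁺]² / ([HA]₀ − [H⁺]) = (6.918e-06)² / (0.083 − 6.918e-06) = 5.77e-10.

K_a = 5.77e-10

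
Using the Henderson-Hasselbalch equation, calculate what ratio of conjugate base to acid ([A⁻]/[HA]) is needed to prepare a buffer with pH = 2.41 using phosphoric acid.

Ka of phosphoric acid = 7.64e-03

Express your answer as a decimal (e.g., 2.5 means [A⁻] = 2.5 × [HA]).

pKa = -log(7.64e-03) = 2.1169. pH = pKa + log([A⁻]/[HA]), so log([A⁻]/[HA]) = pH − pKa = 2.41 − 2.1169 = 0.2931. [A⁻]/[HA] = 10^(0.2931) = 1.96

[A⁻]/[HA] = 1.96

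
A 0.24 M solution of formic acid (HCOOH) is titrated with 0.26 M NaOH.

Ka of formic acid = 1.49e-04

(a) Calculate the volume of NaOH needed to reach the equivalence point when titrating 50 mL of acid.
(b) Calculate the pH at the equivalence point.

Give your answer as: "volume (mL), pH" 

moles acid = 0.24 × 50/1000 = 0.012 mol; V_base = moles/0.26 × 1000 = 46.2 mL. At equivalence only the conjugate base is present: [A⁻] = 0.012/0.096 = 1.2480e-01 M. Kb = Kw/Ka = 6.71e-11; [OH⁻] = √(Kb × [A⁻]) = 2.8941e-06; pOH = 5.54; pH = 14 - pOH = 8.46.

V = 46.2 mL, pH = 8.46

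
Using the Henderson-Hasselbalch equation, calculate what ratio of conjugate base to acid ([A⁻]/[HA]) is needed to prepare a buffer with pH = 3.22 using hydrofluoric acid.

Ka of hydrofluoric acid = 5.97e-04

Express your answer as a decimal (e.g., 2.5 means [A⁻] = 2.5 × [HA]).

pKa = -log(5.97e-04) = 3.2240. pH = pKa + log([A⁻]/[HA]), so log([A⁻]/[HA]) = pH − pKa = 3.22 − 3.2240 = -0.0040. [A⁻]/[HA] = 10^(-0.0040) = 0.991

[A⁻]/[HA] = 0.991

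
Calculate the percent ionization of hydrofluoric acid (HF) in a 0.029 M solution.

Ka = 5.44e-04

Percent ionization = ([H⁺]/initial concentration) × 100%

Using Ka equilibrium: x² + Ka×x - Ka×C = 0. Solving: [H⁺] = 3.7092e-03. Percent = (3.7092e-03/0.029) × 100

Percent ionization = 12.8%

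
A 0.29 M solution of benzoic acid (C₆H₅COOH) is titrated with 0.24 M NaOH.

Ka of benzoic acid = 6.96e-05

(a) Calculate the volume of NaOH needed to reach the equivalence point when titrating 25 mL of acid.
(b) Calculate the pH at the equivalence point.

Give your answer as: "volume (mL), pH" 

moles acid = 0.29 × 25/1000 = 0.00725 mol; V_base = moles/0.24 × 1000 = 30.2 mL. At equivalence only the conjugate base is present: [A⁻] = 0.00725/0.055 = 1.3132e-01 M. Kb = Kw/Ka = 1.44e-10; [OH⁻] = √(Kb × [A⁻]) = 4.3437e-06; pOH = 5.36; pH = 14 - pOH = 8.64.

V = 30.2 mL, pH = 8.64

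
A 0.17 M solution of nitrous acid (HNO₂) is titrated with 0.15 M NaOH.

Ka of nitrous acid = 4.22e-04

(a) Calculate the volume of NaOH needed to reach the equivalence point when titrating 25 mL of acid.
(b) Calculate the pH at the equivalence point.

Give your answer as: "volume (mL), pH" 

moles acid = 0.17 × 25/1000 = 0.00425 mol; V_base = moles/0.15 × 1000 = 28.3 mL. At equivalence only the conjugate base is present: [A⁻] = 0.00425/0.053 = 7.9687e-02 M. Kb = Kw/Ka = 2.37e-11; [OH⁻] = √(Kb × [A⁻]) = 1.3742e-06; pOH = 5.86; pH = 14 - pOH = 8.14.

V = 28.3 mL, pH = 8.14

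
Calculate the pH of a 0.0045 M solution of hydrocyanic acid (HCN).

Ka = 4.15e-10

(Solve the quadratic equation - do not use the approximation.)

x² + Ka×x - Ka×C = 0. Using quadratic formula: [H⁺] = 1.3664e-06

pH = 5.86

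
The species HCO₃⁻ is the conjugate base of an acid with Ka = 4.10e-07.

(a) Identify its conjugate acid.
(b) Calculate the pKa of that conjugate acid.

(a) The conjugate acid is formed by adding one H⁺ to HCO₃⁻, giving H₂CO₃. (b) pKa = -log(Ka) = -log(4.10e-07) = 6.39.

Conjugate acid: H₂CO₃; pK_a = 6.39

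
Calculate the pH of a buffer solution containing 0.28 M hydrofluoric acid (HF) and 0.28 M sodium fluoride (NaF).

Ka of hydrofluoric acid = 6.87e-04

pKa = -log(6.87e-04) = 3.16. pH = pKa + log([A⁻]/[HA]) = 3.16 + log(0.28/0.28)

pH = 3.16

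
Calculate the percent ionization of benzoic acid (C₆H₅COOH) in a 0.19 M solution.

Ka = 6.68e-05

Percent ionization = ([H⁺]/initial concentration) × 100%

Using Ka equilibrium: x² + Ka×x - Ka×C = 0. Solving: [H⁺] = 3.5293e-03. Percent = (3.5293e-03/0.19) × 100

Percent ionization = 1.86%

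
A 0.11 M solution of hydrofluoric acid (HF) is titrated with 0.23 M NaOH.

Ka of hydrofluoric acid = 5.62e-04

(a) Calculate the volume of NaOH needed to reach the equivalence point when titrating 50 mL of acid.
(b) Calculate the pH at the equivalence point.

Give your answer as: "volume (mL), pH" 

moles acid = 0.11 × 50/1000 = 0.0055 mol; V_base = moles/0.23 × 1000 = 23.9 mL. At equivalence only the conjugate base is present: [A⁻] = 0.0055/0.074 = 7.4412e-02 M. Kb = Kw/Ka = 1.78e-11; [OH⁻] = √(Kb × [A⁻]) = 1.1507e-06; pOH = 5.94; pH = 14 - pOH = 8.06.

V = 23.9 mL, pH = 8.06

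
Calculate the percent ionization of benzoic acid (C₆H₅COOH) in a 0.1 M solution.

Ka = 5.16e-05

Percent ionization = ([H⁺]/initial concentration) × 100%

Using Ka equilibrium: x² + Ka×x - Ka×C = 0. Solving: [H⁺] = 2.2459e-03. Percent = (2.2459e-03/0.1) × 100

Percent ionization = 2.25%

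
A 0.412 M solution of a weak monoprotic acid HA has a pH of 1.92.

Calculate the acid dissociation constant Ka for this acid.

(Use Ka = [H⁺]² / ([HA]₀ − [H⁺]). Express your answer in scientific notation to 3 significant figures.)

[H⁺] = 10^(−pH) = 10^(−1.92) = 1.202e-02 M. For HA ⇌ H⁺ + A⁻, Ka = [H⁺][A⁻]/[HA] = [H⁺]² / ([HA]₀ − [H⁺]) = (1.202e-02)² / (0.412 − 1.202e-02) = 3.61e-04.

K_a = 3.61e-04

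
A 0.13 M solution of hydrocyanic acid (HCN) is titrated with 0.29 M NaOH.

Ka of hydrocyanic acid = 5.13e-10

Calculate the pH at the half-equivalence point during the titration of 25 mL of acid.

At half-equivalence [HA] = [A⁻], so Henderson-Hasselbalch gives pH = pKa = -log(5.13e-10) = 9.29.

pH = pKa = 9.29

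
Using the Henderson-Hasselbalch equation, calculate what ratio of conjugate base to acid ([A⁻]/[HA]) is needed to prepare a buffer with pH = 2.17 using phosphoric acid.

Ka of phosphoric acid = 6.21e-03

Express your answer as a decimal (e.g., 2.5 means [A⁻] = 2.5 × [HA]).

pKa = -log(6.21e-03) = 2.2069. pH = pKa + log([A⁻]/[HA]), so log([A⁻]/[HA]) = pH − pKa = 2.17 − 2.2069 = -0.0369. [A⁻]/[HA] = 10^(-0.0369) = 0.919

[A⁻]/[HA] = 0.919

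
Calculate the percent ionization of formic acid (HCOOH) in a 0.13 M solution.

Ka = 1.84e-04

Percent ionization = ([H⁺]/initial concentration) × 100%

Using Ka equilibrium: x² + Ka×x - Ka×C = 0. Solving: [H⁺] = 4.7997e-03. Percent = (4.7997e-03/0.13) × 100

Percent ionization = 3.69%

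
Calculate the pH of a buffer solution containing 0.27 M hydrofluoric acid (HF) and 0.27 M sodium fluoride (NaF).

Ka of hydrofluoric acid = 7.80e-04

pKa = -log(7.80e-04) = 3.11. pH = pKa + log([A⁻]/[HA]) = 3.11 + log(0.27/0.27)

pH = 3.11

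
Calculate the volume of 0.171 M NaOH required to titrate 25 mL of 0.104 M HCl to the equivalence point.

At equivalence: moles acid = moles base. moles HCl = 0.104 × 25/1000 = 0.0026 mol. V_base = moles / 0.171 × 1000 = 15.2 mL.

V_{base} = 15.2 mL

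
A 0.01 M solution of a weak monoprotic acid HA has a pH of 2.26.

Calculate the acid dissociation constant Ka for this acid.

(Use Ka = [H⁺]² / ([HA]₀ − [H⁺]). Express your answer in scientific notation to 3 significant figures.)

[H⁺] = 10^(−pH) = 10^(−2.26) = 5.495e-03 M. For HA ⇌ H⁺ + A⁻, Ka = [H⁺][A⁻]/[HA] = [H⁺]² / ([HA]₀ − [H⁺]) = (5.495e-03)² / (0.01 − 5.495e-03) = 6.70e-03.

K_a = 6.70e-03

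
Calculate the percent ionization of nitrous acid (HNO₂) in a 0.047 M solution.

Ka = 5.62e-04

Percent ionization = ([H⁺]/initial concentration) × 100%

Using Ka equilibrium: x² + Ka×x - Ka×C = 0. Solving: [H⁺] = 4.8661e-03. Percent = (4.8661e-03/0.047) × 100

Percent ionization = 10.4%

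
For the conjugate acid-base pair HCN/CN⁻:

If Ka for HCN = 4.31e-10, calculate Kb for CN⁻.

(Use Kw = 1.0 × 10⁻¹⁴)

For a conjugate pair Ka × Kb = Kw, so Kb = Kw/Ka = 1.0 × 10⁻¹⁴ / 4.31e-10 = 2.32e-05.

K_b = 2.32e-05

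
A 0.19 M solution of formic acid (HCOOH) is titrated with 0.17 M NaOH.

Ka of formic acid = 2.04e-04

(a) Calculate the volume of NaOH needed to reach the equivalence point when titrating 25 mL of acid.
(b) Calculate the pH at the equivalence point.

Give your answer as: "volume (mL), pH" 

moles acid = 0.19 × 25/1000 = 0.00475 mol; V_base = moles/0.17 × 1000 = 27.9 mL. At equivalence only the conjugate base is present: [A⁻] = 0.00475/0.053 = 8.9722e-02 M. Kb = Kw/Ka = 4.90e-11; [OH⁻] = √(Kb × [A⁻]) = 2.0972e-06; pOH = 5.68; pH = 14 - pOH = 8.32.

V = 27.9 mL, pH = 8.32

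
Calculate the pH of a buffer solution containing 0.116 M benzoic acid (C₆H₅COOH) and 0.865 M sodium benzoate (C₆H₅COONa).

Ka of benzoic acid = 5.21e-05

pKa = -log(5.21e-05) = 4.28. pH = pKa + log([A⁻]/[HA]) = 4.28 + log(0.865/0.116)

pH = 5.16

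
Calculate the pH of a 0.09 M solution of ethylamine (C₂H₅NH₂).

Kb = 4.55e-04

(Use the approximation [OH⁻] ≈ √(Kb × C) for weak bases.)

[OH⁻] = √(Kb × C) = √(4.55e-04 × 0.09) = 6.3992e-03. pOH = 2.19, pH = 14 - pOH

pH = 11.81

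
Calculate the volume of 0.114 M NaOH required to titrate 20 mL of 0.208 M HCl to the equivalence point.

At equivalence: moles acid = moles base. moles HCl = 0.208 × 20/1000 = 0.00416 mol. V_base = moles / 0.114 × 1000 = 36.5 mL.

V_{base} = 36.5 mL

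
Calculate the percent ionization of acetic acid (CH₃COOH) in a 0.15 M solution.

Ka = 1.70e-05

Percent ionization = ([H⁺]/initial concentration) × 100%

Using Ka equilibrium: x² + Ka×x - Ka×C = 0. Solving: [H⁺] = 1.5884e-03. Percent = (1.5884e-03/0.15) × 100

Percent ionization = 1.06%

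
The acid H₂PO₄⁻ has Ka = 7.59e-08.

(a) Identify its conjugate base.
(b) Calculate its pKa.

(a) The conjugate base is formed by removing one H⁺ from H₂PO₄⁻, giving HPO₄²⁻. (b) pKa = -log(Ka) = -log(7.59e-08) = 7.12.

Conjugate base: HPO₄²⁻; pK_a = 7.12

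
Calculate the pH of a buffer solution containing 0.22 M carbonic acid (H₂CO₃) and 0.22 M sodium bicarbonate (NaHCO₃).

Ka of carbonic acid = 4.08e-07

pKa = -log(4.08e-07) = 6.39. pH = pKa + log([A⁻]/[HA]) = 6.39 + log(0.22/0.22)

pH = 6.39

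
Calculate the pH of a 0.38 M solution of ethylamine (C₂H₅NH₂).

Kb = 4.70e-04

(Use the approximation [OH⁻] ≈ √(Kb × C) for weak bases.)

[OH⁻] = √(Kb × C) = √(4.70e-04 × 0.38) = 1.3364e-02. pOH = 1.87, pH = 14 - pOH

pH = 12.13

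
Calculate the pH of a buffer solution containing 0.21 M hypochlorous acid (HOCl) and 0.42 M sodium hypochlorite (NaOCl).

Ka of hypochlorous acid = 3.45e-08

pKa = -log(3.45e-08) = 7.46. pH = pKa + log([A⁻]/[HA]) = 7.46 + log(0.42/0.21)

pH = 7.76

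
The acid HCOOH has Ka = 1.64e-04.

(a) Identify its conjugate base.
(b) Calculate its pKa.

(a) The conjugate base is formed by removing one H⁺ from HCOOH, giving HCOO⁻. (b) pKa = -log(Ka) = -log(1.64e-04) = 3.79.

Conjugate base: HCOO⁻; pK_a = 3.79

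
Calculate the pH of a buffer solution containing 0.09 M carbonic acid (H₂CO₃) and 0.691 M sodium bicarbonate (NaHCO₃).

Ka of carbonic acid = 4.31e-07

pKa = -log(4.31e-07) = 6.37. pH = pKa + log([A⁻]/[HA]) = 6.37 + log(0.691/0.09)

pH = 7.25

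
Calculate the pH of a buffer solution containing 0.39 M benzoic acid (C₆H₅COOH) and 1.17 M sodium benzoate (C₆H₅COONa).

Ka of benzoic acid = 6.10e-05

pKa = -log(6.10e-05) = 4.21. pH = pKa + log([A⁻]/[HA]) = 4.21 + log(1.17/0.39)

pH = 4.69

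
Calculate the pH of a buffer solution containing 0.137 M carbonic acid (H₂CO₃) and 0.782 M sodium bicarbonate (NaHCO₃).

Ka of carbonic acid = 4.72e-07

pKa = -log(4.72e-07) = 6.33. pH = pKa + log([A⁻]/[HA]) = 6.33 + log(0.782/0.137)

pH = 7.08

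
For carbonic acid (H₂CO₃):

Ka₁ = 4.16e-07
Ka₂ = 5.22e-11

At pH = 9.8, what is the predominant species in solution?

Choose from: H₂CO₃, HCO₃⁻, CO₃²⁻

pKa₁ = 6.38, pKa₂ = 10.28. For a polyprotic acid the predominant species crosses at each pKa: below pKa_n the protonated form dominates, above it the deprotonated form does. At pH = 9.8, the predominant species is HCO₃⁻.

HCO₃⁻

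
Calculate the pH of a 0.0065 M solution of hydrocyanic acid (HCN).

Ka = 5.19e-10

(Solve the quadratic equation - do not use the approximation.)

x² + Ka×x - Ka×C = 0. Using quadratic formula: [H⁺] = 1.8364e-06

pH = 5.74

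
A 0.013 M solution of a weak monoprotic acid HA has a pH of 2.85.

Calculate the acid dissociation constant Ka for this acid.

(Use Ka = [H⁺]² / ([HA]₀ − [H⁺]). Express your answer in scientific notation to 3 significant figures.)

[H⁺] = 10^(−pH) = 10^(−2.85) = 1.413e-03 M. For HA ⇌ H⁺ + A⁻, Ka = [H⁺][A⁻]/[HA] = [H⁺]² / ([HA]₀ − [H⁺]) = (1.413e-03)² / (0.013 − 1.413e-03) = 1.72e-04.

K_a = 1.72e-04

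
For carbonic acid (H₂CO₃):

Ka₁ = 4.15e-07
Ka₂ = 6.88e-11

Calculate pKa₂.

pKa₂ = -log(Ka₂) = -log(6.88e-11) = 10.16.

pK_{a2} = 10.16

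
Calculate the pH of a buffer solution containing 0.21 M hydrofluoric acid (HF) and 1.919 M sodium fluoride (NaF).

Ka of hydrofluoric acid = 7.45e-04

pKa = -log(7.45e-04) = 3.13. pH = pKa + log([A⁻]/[HA]) = 3.13 + log(1.919/0.21)

pH = 4.09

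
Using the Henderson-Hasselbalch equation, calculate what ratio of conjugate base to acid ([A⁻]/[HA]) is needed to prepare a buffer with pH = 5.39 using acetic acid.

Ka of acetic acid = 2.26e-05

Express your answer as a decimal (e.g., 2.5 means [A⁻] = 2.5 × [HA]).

pKa = -log(2.26e-05) = 4.6459. pH = pKa + log([A⁻]/[HA]), so log([A⁻]/[HA]) = pH − pKa = 5.39 − 4.6459 = 0.7441. [A⁻]/[HA] = 10^(0.7441) = 5.55

[A⁻]/[HA] = 5.55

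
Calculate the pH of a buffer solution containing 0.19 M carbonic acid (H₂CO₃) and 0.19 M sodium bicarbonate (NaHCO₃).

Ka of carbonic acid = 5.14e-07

pKa = -log(5.14e-07) = 6.29. pH = pKa + log([A⁻]/[HA]) = 6.29 + log(0.19/0.19)

pH = 6.29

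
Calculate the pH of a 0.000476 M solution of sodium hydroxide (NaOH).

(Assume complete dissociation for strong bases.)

[OH⁻] = 0.000476 M for strong base. pOH = -log[OH⁻] = 3.32, pH = 14 - pOH

pH = 10.68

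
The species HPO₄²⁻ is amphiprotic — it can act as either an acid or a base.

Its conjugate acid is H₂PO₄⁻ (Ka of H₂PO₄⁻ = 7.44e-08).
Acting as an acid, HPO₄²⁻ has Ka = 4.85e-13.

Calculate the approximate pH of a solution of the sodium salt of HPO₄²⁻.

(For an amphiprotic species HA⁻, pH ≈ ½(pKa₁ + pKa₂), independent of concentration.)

pKa₁ = -log(7.44e-08) = 7.13; pKa₂ = -log(4.85e-13) = 12.31. For an amphiprotic species, pH ≈ ½(pKa₁ + pKa₂) = ½(7.13 + 12.31) = 9.72.

pH = 9.72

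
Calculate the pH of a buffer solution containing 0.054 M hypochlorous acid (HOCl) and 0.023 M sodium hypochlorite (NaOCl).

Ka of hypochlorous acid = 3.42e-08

pKa = -log(3.42e-08) = 7.47. pH = pKa + log([A⁻]/[HA]) = 7.47 + log(0.023/0.054)

pH = 7.10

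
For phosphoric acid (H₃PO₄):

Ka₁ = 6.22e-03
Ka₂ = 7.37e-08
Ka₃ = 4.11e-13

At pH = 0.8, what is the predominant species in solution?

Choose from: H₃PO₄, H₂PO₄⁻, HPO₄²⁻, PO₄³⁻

pKa₁ = 2.21, pKa₂ = 7.13, pKa₃ = 12.39. For a polyprotic acid the predominant species crosses at each pKa: below pKa_n the protonated form dominates, above it the deprotonated form does. At pH = 0.8, the predominant species is H₃PO₄.

H₃PO₄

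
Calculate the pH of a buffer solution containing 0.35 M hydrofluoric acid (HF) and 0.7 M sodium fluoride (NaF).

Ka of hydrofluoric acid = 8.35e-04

pKa = -log(8.35e-04) = 3.08. pH = pKa + log([A⁻]/[HA]) = 3.08 + log(0.7/0.35)

pH = 3.38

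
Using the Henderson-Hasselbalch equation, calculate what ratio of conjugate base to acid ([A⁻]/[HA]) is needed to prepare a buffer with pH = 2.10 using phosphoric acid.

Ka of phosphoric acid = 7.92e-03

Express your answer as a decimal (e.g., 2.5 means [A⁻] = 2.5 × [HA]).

pKa = -log(7.92e-03) = 2.1013. pH = pKa + log([A⁻]/[HA]), so log([A⁻]/[HA]) = pH − pKa = 2.10 − 2.1013 = -0.0013. [A⁻]/[HA] = 10^(-0.0013) = 0.997

[A⁻]/[HA] = 0.997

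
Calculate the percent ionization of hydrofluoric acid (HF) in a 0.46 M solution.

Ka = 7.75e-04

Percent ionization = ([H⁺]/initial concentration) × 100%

Using Ka equilibrium: x² + Ka×x - Ka×C = 0. Solving: [H⁺] = 1.8498e-02. Percent = (1.8498e-02/0.46) × 100

Percent ionization = 4.02%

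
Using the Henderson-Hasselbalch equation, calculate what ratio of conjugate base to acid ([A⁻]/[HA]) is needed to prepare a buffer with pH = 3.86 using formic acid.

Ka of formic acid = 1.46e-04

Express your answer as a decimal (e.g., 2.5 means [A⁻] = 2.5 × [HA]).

pKa = -log(1.46e-04) = 3.8356. pH = pKa + log([A⁻]/[HA]), so log([A⁻]/[HA]) = pH − pKa = 3.86 − 3.8356 = 0.0244. [A⁻]/[HA] = 10^(0.0244) = 1.06

[A⁻]/[HA] = 1.06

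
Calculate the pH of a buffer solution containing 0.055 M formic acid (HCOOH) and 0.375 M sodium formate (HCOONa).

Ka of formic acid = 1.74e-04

pKa = -log(1.74e-04) = 3.76. pH = pKa + log([A⁻]/[HA]) = 3.76 + log(0.375/0.055)

pH = 4.59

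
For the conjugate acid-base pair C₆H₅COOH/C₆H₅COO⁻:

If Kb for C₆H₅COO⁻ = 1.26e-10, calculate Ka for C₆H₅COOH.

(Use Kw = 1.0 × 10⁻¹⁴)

For a conjugate pair Ka × Kb = Kw, so Ka = Kw/Kb = 1.0 × 10⁻¹⁴ / 1.26e-10 = 7.94e-05.

K_a = 7.94e-05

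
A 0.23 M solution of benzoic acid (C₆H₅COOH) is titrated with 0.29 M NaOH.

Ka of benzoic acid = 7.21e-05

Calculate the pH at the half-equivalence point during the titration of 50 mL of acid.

At half-equivalence [HA] = [A⁻], so Henderson-Hasselbalch gives pH = pKa = -log(7.21e-05) = 4.14.

pH = pKa = 4.14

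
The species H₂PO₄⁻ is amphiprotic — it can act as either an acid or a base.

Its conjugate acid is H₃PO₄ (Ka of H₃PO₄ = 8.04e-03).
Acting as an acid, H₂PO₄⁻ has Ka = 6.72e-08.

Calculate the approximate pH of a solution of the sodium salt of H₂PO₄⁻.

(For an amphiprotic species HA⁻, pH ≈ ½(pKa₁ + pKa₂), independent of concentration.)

pKa₁ = -log(8.04e-03) = 2.09; pKa₂ = -log(6.72e-08) = 7.17. For an amphiprotic species, pH ≈ ½(pKa₁ + pKa₂) = ½(2.09 + 7.17) = 4.63.

pH = 4.63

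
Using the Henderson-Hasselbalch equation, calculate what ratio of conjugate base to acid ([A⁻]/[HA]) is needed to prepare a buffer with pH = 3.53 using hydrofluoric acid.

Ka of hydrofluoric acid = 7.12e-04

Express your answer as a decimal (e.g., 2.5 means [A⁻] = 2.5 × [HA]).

pKa = -log(7.12e-04) = 3.1475. pH = pKa + log([A⁻]/[HA]), so log([A⁻]/[HA]) = pH − pKa = 3.53 − 3.1475 = 0.3825. [A⁻]/[HA] = 10^(0.3825) = 2.41

[A⁻]/[HA] = 2.41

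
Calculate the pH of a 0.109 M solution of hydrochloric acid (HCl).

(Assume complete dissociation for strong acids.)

[H⁺] = 0.109 M for strong acid. pH = -log[H⁺] = -log(0.109)

pH = 0.96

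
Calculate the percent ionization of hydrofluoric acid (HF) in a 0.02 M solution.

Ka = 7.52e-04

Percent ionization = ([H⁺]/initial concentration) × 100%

Using Ka equilibrium: x² + Ka×x - Ka×C = 0. Solving: [H⁺] = 3.5203e-03. Percent = (3.5203e-03/0.02) × 100

Percent ionization = 17.6%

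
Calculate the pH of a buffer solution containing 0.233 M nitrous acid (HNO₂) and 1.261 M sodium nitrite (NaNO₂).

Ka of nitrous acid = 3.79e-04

pKa = -log(3.79e-04) = 3.42. pH = pKa + log([A⁻]/[HA]) = 3.42 + log(1.261/0.233)

pH = 4.15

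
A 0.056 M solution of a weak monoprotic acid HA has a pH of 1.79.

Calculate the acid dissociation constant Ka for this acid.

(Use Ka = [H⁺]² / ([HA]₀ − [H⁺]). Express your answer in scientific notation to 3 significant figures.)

[H⁺] = 10^(−pH) = 10^(−1.79) = 1.622e-02 M. For HA ⇌ H⁺ + A⁻, Ka = [H⁺][A⁻]/[HA] = [H⁺]² / ([HA]₀ − [H⁺]) = (1.622e-02)² / (0.056 − 1.622e-02) = 6.61e-03.

K_a = 6.61e-03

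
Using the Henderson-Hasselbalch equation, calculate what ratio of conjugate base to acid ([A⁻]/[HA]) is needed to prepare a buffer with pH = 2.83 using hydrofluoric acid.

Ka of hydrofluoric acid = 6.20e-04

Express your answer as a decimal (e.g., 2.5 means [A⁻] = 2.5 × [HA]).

pKa = -log(6.20e-04) = 3.2076. pH = pKa + log([A⁻]/[HA]), so log([A⁻]/[HA]) = pH − pKa = 2.83 − 3.2076 = -0.3776. [A⁻]/[HA] = 10^(-0.3776) = 0.419

[A⁻]/[HA] = 0.419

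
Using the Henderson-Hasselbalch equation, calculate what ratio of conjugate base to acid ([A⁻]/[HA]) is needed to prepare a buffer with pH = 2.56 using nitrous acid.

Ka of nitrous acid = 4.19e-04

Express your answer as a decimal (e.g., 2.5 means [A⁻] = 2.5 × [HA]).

pKa = -log(4.19e-04) = 3.3778. pH = pKa + log([A⁻]/[HA]), so log([A⁻]/[HA]) = pH − pKa = 2.56 − 3.3778 = -0.8178. [A⁻]/[HA] = 10^(-0.8178) = 0.152

[A⁻]/[HA] = 0.152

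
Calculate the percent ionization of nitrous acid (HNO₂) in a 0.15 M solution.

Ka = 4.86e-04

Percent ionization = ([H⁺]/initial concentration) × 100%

Using Ka equilibrium: x² + Ka×x - Ka×C = 0. Solving: [H⁺] = 8.2986e-03. Percent = (8.2986e-03/0.15) × 100

Percent ionization = 5.53%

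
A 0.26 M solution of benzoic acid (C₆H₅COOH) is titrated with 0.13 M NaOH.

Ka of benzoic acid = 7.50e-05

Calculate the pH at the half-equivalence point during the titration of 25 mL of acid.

At half-equivalence [HA] = [A⁻], so Henderson-Hasselbalch gives pH = pKa = -log(7.50e-05) = 4.12.

pH = pKa = 4.12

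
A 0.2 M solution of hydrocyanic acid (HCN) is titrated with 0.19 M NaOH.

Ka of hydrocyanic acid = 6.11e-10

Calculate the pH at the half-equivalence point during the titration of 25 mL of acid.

At half-equivalence [HA] = [A⁻], so Henderson-Hasselbalch gives pH = pKa = -log(6.11e-10) = 9.21.

pH = pKa = 9.21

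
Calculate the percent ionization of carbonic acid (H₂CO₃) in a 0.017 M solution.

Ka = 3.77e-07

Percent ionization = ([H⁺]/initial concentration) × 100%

Using Ka equilibrium: x² + Ka×x - Ka×C = 0. Solving: [H⁺] = 7.9868e-05. Percent = (7.9868e-05/0.017) × 100

Percent ionization = 0.47%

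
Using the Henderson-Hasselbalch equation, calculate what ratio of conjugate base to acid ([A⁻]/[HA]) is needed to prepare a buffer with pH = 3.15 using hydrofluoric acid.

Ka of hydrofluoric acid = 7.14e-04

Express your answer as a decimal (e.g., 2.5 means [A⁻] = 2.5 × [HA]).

pKa = -log(7.14e-04) = 3.1463. pH = pKa + log([A⁻]/[HA]), so log([A⁻]/[HA]) = pH − pKa = 3.15 − 3.1463 = 0.0037. [A⁻]/[HA] = 10^(0.0037) = 1.01

[A⁻]/[HA] = 1.01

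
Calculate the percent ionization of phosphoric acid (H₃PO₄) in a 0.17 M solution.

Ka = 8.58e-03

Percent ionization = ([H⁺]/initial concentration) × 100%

Using Ka equilibrium: x² + Ka×x - Ka×C = 0. Solving: [H⁺] = 3.4142e-02. Percent = (3.4142e-02/0.17) × 100

Percent ionization = 20.1%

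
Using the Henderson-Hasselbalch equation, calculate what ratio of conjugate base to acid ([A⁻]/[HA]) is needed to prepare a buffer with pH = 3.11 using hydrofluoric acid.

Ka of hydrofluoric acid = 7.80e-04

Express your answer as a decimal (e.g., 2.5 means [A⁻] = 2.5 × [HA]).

pKa = -log(7.80e-04) = 3.1079. pH = pKa + log([A⁻]/[HA]), so log([A⁻]/[HA]) = pH − pKa = 3.11 − 3.1079 = 0.0021. [A⁻]/[HA] = 10^(0.0021) = 1.00

[A⁻]/[HA] = 1.00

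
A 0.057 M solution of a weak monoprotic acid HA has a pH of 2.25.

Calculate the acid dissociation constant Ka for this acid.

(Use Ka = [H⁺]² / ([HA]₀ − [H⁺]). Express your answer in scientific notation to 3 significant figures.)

[H⁺] = 10^(−pH) = 10^(−2.25) = 5.623e-03 M. For HA ⇌ H⁺ + A⁻, Ka = [H⁺][A⁻]/[HA] = [H⁺]² / ([HA]₀ − [H⁺]) = (5.623e-03)² / (0.057 − 5.623e-03) = 6.16e-04.

K_a = 6.16e-04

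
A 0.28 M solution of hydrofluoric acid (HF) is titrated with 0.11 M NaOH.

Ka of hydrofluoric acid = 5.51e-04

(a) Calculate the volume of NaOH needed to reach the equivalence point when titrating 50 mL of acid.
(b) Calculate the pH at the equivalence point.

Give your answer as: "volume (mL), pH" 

moles acid = 0.28 × 50/1000 = 0.014 mol; V_base = moles/0.11 × 1000 = 127.3 mL. At equivalence only the conjugate base is present: [A⁻] = 0.014/0.177 = 7.8974e-02 M. Kb = Kw/Ka = 1.81e-11; [OH⁻] = √(Kb × [A⁻]) = 1.1972e-06; pOH = 5.92; pH = 14 - pOH = 8.08.

V = 127.3 mL, pH = 8.08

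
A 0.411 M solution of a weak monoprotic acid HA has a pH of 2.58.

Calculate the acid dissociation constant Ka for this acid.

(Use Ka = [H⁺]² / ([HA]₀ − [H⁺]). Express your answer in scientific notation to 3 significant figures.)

[H⁺] = 10^(−pH) = 10^(−2.58) = 2.630e-03 M. For HA ⇌ H⁺ + A⁻, Ka = [H⁺][A⁻]/[HA] = [H⁺]² / ([HA]₀ − [H⁺]) = (2.630e-03)² / (0.411 − 2.630e-03) = 1.69e-05.

K_a = 1.69e-05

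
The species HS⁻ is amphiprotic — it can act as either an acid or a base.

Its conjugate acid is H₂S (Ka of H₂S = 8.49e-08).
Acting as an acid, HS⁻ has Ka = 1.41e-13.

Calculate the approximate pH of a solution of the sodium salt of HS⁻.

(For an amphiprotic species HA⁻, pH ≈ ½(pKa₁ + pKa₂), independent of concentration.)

pKa₁ = -log(8.49e-08) = 7.07; pKa₂ = -log(1.41e-13) = 12.85. For an amphiprotic species, pH ≈ ½(pKa₁ + pKa₂) = ½(7.07 + 12.85) = 9.96.

pH = 9.96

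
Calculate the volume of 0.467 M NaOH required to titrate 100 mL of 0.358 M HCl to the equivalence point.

At equivalence: moles acid = moles base. moles HCl = 0.358 × 100/1000 = 0.0358 mol. V_base = moles / 0.467 × 1000 = 76.7 mL.

V_{base} = 76.7 mL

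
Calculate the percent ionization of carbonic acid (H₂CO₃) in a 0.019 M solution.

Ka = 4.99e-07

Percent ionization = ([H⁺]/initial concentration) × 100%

Using Ka equilibrium: x² + Ka×x - Ka×C = 0. Solving: [H⁺] = 9.7121e-05. Percent = (9.7121e-05/0.019) × 100

Percent ionization = 0.511%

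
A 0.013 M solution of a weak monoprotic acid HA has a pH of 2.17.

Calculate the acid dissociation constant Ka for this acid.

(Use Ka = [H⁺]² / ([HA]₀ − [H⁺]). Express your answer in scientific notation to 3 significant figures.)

[H⁺] = 10^(−pH) = 10^(−2.17) = 6.761e-03 M. For HA ⇌ H⁺ + A⁻, Ka = [H⁺][A⁻]/[HA] = [H⁺]² / ([HA]₀ − [H⁺]) = (6.761e-03)² / (0.013 − 6.761e-03) = 7.33e-03.

K_a = 7.33e-03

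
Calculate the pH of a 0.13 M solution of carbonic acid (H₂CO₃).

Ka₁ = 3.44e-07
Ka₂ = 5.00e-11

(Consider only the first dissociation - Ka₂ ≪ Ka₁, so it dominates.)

First dissociation dominates. From Ka₁ = [H⁺][HA⁻]/[H₂A], x² + Ka₁·x − Ka₁·C = 0 with C = 0.13 M and Ka₁ = 3.44e-07. Solving: [H⁺] = (−Ka₁ + √(Ka₁² + 4·Ka₁·C)) / 2 = 2.1130e-04 M. pH = -log(2.1130e-04) = 3.68.

pH = 3.68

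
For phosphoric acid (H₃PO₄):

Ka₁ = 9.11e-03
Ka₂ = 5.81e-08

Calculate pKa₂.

pKa₂ = -log(Ka₂) = -log(5.81e-08) = 7.24.

pK_{a2} = 7.24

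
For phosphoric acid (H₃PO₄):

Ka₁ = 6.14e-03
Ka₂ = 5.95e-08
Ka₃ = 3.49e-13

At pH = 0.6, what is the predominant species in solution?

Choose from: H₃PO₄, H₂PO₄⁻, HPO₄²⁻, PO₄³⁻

pKa₁ = 2.21, pKa₂ = 7.23, pKa₃ = 12.46. For a polyprotic acid the predominant species crosses at each pKa: below pKa_n the protonated form dominates, above it the deprotonated form does. At pH = 0.6, the predominant species is H₃PO₄.

H₃PO₄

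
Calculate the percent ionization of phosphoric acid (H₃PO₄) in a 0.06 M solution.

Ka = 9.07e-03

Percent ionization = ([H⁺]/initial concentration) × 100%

Using Ka equilibrium: x² + Ka×x - Ka×C = 0. Solving: [H⁺] = 1.9230e-02. Percent = (1.9230e-02/0.06) × 100

Percent ionization = 32%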